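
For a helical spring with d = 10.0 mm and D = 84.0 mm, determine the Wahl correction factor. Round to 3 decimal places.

1.175

C = D/d = 84.0/10.0 = 8.4000
K_W = (4C−1)/(4C−4) + 0.615/C = 32.600/29.600 + 0.0732 = 1.1746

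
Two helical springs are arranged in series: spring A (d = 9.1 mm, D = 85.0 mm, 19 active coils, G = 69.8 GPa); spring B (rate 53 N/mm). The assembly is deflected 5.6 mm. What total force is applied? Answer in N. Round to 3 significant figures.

k_A = Gd⁴/(8D³N_a) = (69.8×10³)(9.1⁴)/(8·85.0³·19) = 5.1277 N/mm
Series: 1/k_eq = 1/5.1277 + 1/53 = 0.21389; k_eq = 4.6753 N/mm
F = k_eq·δ = 4.6753·5.6 = 26.182 N

26.2 N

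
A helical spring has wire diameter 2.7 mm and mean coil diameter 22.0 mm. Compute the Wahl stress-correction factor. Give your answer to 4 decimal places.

C = D/d = 22.0/2.7 = 8.1481
K_W = (4C−1)/(4C−4) + 0.615/C = 31.593/28.593 + 0.0755 = 1.1804

1.1804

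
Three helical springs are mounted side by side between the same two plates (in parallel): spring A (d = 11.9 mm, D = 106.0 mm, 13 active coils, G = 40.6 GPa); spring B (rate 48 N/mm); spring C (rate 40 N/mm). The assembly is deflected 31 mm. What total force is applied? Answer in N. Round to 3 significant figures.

k_A = Gd⁴/(8D³N_a) = (40.6×10³)(11.9⁴)/(8·106.0³·13) = 6.573 N/mm
Parallel: k_eq = 6.573 + 48 + 40 = 94.573 N/mm
F = k_eq·δ = 94.573·31 = 2931.8 N

2930 N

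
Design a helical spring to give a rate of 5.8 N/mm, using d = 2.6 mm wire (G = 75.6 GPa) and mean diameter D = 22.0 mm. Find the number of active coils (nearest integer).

7

N_a = Gd⁴/(8D³k) = (75.6×10³ × 2.6⁴)/(8 × 22.0³ × 5.8)
    = 3.45474e+06 / 494067 = 6.992 → 7 coils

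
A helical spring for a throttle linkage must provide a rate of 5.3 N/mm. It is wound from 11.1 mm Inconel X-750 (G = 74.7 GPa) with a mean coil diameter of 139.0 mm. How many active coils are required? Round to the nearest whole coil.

10

N_a = Gd⁴/(8D³k) = (74.7×10³ × 11.1⁴)/(8 × 139.0³ × 5.3)
    = 1.134e+09 / 1.1387e+08 = 9.959 → 10 coils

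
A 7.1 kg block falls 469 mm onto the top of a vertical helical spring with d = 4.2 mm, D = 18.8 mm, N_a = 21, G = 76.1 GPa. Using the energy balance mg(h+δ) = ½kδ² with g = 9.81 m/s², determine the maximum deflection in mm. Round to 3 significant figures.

k = Gd⁴/(8D³N_a) = (76.1×10³)(4.2⁴)/(8·18.8³·21) = 21.213 N/mm
W = mg = 7.1 × 9.81 = 69.651 N
½kδ² − Wδ − Wh = 0 → δ = (W + √(W² + 2kWh))/k
δ = (69.651 + √(4851.3 + 1.38589e+06))/21.213 = (69.651 + 1179.3)/21.213 = 58.877 mm

58.9 mm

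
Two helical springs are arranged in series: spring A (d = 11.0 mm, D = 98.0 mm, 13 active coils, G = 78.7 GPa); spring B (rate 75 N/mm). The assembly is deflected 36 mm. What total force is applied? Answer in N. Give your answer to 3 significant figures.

k_A = Gd⁴/(8D³N_a) = (78.7×10³)(11.0⁴)/(8·98.0³·13) = 11.772 N/mm
Series: 1/k_eq = 1/11.772 + 1/75 = 0.098284; k_eq = 10.175 N/mm
F = k_eq·δ = 10.175·36 = 366.29 N

366 N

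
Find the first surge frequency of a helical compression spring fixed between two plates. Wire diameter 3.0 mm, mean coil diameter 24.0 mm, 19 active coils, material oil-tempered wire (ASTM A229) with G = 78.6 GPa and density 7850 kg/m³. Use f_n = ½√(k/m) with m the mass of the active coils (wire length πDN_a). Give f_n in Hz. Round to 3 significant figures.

k = Gd⁴/(8D³N_a) = (78.6×10³)(3.0⁴)/(8·24.0³·19) = 3.0299 N/mm = 3029.9 N/m
Wire length L = πDN_a = π·24.0·19 = 1432.6 mm
m = ρ·(πd²/4)·L = 7850 × 7.0686×10⁻⁶ m² × 1.4326 m = 0.079491 kg
f_n = ½√(k/m) = 0.5·√(3029.9/0.079491) = 0.5·√(38117) = 97.617 Hz

97.6 Hz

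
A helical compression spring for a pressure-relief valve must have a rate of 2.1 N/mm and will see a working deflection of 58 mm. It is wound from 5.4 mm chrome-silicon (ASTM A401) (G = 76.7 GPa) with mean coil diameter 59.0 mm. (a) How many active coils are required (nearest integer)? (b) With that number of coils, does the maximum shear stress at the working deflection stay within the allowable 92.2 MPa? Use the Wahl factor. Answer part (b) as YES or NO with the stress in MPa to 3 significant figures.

(a) 19 coils; (b) NO, τ_max = 131 MPa

N_a = Gd⁴/(8D³k) = (76.7×10³)(5.4⁴)/(8·59.0³·2.1) = 18.9 → N_a = 19
Actual rate k = Gd⁴/(8D³·19) = 2.0892 N/mm
Working load F = kδ = 2.0892·58 = 121.17 N
C = 59.0/5.4 = 10.9259; K_W = (4C−1)/(4C−4)+0.615/C = 1.1318
τ_max = K_W·8FD/(πd³) = 1.1318·115.61 = 130.86 MPa
τ_max > 92.2 MPa → exceeds allowable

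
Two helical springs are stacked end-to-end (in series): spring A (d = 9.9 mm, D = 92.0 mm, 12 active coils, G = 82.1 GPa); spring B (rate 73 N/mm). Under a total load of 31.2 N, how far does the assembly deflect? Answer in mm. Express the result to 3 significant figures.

3.38 mm

k_A = Gd⁴/(8D³N_a) = (82.1×10³)(9.9⁴)/(8·92.0³·12) = 10.55 N/mm
Series: 1/k_eq = 1/10.55 + 1/73 = 0.10849; k_eq = 9.2178 N/mm
δ = F/k_eq = 31.2/9.2178 = 3.3848 mm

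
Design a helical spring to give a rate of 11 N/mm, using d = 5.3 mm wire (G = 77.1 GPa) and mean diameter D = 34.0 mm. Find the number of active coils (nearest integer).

N_a = Gd⁴/(8D³k) = (77.1×10³ × 5.3⁴)/(8 × 34.0³ × 11)
    = 6.08356e+07 / 3.45875e+06 = 17.59 → 18 coils

18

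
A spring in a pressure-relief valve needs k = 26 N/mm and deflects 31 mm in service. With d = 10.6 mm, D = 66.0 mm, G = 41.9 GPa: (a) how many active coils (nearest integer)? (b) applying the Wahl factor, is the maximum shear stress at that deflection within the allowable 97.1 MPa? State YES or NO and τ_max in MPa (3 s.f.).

(a) 9 coils; (b) NO, τ_max = 139 MPa

N_a = Gd⁴/(8D³k) = (41.9×10³)(10.6⁴)/(8·66.0³·26) = 8.846 → N_a = 9
Actual rate k = Gd⁴/(8D³·9) = 25.555 N/mm
Working load F = kδ = 25.555·31 = 792.2 N
C = 66.0/10.6 = 6.2264; K_W = (4C−1)/(4C−4)+0.615/C = 1.2423
τ_max = K_W·8FD/(πd³) = 1.2423·111.79 = 138.87 MPa
τ_max > 97.1 MPa → exceeds allowable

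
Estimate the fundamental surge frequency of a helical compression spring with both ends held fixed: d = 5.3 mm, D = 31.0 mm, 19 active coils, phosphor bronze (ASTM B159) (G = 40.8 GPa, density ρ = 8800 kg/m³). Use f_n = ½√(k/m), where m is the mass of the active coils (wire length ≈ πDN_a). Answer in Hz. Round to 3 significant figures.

70.3 Hz

k = Gd⁴/(8D³N_a) = (40.8×10³)(5.3⁴)/(8·31.0³·19) = 7.1094 N/mm = 7109.4 N/m
Wire length L = πDN_a = π·31.0·19 = 1850.4 mm
m = ρ·(πd²/4)·L = 8800 × 22.062×10⁻⁶ m² × 1.8504 m = 0.35924 kg
f_n = ½√(k/m) = 0.5·√(7109.4/0.35924) = 0.5·√(19790) = 70.338 Hz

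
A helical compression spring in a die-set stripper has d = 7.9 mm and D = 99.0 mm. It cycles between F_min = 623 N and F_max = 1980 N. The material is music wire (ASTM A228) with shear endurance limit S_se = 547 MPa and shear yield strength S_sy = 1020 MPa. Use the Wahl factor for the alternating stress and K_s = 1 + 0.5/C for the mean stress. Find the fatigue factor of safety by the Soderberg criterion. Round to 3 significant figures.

0.722

C = D/d = 99.0/7.9 = 12.5316; K_W = (4C−1)/(4C−4)+0.615/C = 1.1141; K_s = 1+0.5/C = 1.0399
F_a = (F_max−F_min)/2 = 678.5 N; F_m = (F_max+F_min)/2 = 1301.5 N
τ_a = K_W·8F_aD/(πd³) = 1.1141 × 346.93 = 386.52 MPa
τ_m = K_s·8F_mD/(πd³) = 1.0399 × 665.48 = 692.04 MPa
Soderberg: 1/n_f = τ_a/S_se + τ_m/S_sy = 386.52/547 + 692.04/1020 = 0.70662 + 0.67847 = 1.3851
n_f = 1/1.3851 = 0.722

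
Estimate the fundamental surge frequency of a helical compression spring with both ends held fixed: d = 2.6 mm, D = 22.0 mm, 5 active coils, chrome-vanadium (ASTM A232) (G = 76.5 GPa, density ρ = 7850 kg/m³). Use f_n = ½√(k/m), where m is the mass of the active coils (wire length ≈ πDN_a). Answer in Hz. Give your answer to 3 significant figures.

377 Hz

k = Gd⁴/(8D³N_a) = (76.5×10³)(2.6⁴)/(8·22.0³·5) = 8.2078 N/mm = 8207.8 N/m
Wire length L = πDN_a = π·22.0·5 = 345.58 mm
m = ρ·(πd²/4)·L = 7850 × 5.3093×10⁻⁶ m² × 0.34558 m = 0.014403 kg
f_n = ½√(k/m) = 0.5·√(8207.8/0.014403) = 0.5·√(5.6987e+05) = 377.45 Hz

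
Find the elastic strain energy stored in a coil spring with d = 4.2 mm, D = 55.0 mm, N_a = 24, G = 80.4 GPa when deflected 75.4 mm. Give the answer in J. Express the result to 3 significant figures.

2.23 J

k = Gd⁴/(8D³N_a) = (80.4×10³)(4.2⁴)/(8·55.0³·24) = 0.78318 N/mm
U = ½kδ² = 0.5 × 0.78318 × 75.4² = 2226.3 N·mm = 2.2263 J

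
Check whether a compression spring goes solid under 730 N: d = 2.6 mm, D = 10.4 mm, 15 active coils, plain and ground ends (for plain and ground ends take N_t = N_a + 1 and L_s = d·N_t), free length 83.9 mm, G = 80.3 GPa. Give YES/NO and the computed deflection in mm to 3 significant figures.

k = Gd⁴/(8D³N_a) = (80.3×10³)(2.6⁴)/(8·10.4³·15) = 27.185 N/mm
N_t = 16; L_s = 2.6·16 = 41.6 mm; δ_solid = L₀ − L_s = 83.9 − 41.6 = 42.3 mm
δ = F/k = 730/27.185 = 26.853 mm
δ < δ_solid → spring does not go solid

NO, δ = 26.9 mm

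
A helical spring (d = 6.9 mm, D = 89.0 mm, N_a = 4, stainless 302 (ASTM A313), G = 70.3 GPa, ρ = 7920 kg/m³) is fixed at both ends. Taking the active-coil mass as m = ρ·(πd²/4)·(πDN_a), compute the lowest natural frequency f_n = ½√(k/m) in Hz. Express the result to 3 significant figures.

73.0 Hz

k = Gd⁴/(8D³N_a) = (70.3×10³)(6.9⁴)/(8·89.0³·4) = 7.0637 N/mm = 7063.7 N/m
Wire length L = πDN_a = π·89.0·4 = 1118.4 mm
m = ρ·(πd²/4)·L = 7920 × 37.393×10⁻⁶ m² × 1.1184 m = 0.33122 kg
f_n = ½√(k/m) = 0.5·√(7063.7/0.33122) = 0.5·√(21326) = 73.018 Hz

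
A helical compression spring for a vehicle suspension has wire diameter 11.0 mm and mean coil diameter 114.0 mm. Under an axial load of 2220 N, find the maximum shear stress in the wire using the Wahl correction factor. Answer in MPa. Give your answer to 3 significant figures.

552 MPa

Spring index C = D/d = 114.0/11.0 = 10.3636
K_W = (4C−1)/(4C−4) + 0.615/C = 40.455/37.455 + 0.0593 = 1.1394
τ₀ = 8FD/(πd³) = 8·2220·114.0/(π·11.0³) = 2.02464e+06/4181.5 = 484.19 MPa
τ_max = K·τ₀ = 1.1394 × 484.19 = 551.71 MPa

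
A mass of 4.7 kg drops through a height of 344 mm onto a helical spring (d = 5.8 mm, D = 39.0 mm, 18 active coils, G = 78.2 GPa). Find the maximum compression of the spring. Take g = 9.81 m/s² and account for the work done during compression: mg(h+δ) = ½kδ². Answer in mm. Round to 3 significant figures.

60.0 mm

k = Gd⁴/(8D³N_a) = (78.2×10³)(5.8⁴)/(8·39.0³·18) = 10.36 N/mm
W = mg = 4.7 × 9.81 = 46.107 N
½kδ² − Wδ − Wh = 0 → δ = (W + √(W² + 2kWh))/k
δ = (46.107 + √(2125.9 + 328638))/10.36 = (46.107 + 575.12)/10.36 = 59.964 mm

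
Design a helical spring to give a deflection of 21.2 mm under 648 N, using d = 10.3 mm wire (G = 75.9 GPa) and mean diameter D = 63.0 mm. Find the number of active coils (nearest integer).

Required rate k = F/δ = 648/21.2 = 30.566 N/mm
N_a = Gd⁴/(8D³k) = (75.9×10³ × 10.3⁴)/(8 × 63.0³ × 30.566)
    = 8.54261e+08 / 6.11436e+07 = 13.97 → 14 coils

14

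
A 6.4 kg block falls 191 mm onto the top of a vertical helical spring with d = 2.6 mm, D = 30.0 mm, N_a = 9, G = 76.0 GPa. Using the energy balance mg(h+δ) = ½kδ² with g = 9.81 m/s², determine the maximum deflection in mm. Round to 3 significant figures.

k = Gd⁴/(8D³N_a) = (76.0×10³)(2.6⁴)/(8·30.0³·9) = 1.7865 N/mm
W = mg = 6.4 × 9.81 = 62.784 N
½kδ² − Wδ − Wh = 0 → δ = (W + √(W² + 2kWh))/k
δ = (62.784 + √(3941.8 + 42847.3))/1.7865 = (62.784 + 216.31)/1.7865 = 156.22 mm

156 mm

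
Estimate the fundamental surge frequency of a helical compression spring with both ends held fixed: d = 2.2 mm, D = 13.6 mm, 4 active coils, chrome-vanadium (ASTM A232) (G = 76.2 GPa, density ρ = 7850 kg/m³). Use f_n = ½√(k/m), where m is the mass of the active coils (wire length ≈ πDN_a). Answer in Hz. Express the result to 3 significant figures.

k = Gd⁴/(8D³N_a) = (76.2×10³)(2.2⁴)/(8·13.6³·4) = 22.176 N/mm = 22176 N/m
Wire length L = πDN_a = π·13.6·4 = 170.9 mm
m = ρ·(πd²/4)·L = 7850 × 3.8013×10⁻⁶ m² × 0.1709 m = 0.0050998 kg
f_n = ½√(k/m) = 0.5·√(22176/0.0050998) = 0.5·√(4.3484e+06) = 1042.6 Hz

1040 Hz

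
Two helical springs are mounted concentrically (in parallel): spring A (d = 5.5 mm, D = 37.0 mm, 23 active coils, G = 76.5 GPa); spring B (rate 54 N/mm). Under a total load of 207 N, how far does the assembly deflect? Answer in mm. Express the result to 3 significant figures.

3.37 mm

k_A = Gd⁴/(8D³N_a) = (76.5×10³)(5.5⁴)/(8·37.0³·23) = 7.5109 N/mm
Parallel: k_eq = 7.5109 + 54 = 61.511 N/mm
δ = F/k_eq = 207/61.511 = 3.3653 mm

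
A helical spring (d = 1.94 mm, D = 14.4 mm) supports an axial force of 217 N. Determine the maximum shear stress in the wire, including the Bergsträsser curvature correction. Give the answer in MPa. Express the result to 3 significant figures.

Spring index C = D/d = 14.4/1.94 = 7.4227
K_B = (4C+2)/(4C−3) = 31.691/26.691 = 1.1873
τ₀ = 8FD/(πd³) = 8·217·14.4/(π·1.94³) = 24998.4/22.938 = 1089.8 MPa
τ_max = K·τ₀ = 1.1873 × 1089.8 = 1294 MPa

1290 MPa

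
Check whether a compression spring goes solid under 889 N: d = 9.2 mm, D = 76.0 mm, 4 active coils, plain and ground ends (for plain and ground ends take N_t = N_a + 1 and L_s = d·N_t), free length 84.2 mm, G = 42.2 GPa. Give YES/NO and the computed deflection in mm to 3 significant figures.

YES, δ = 41.3 mm

k = Gd⁴/(8D³N_a) = (42.2×10³)(9.2⁴)/(8·76.0³·4) = 21.522 N/mm
N_t = 5; L_s = 9.2·5 = 46 mm; δ_solid = L₀ − L_s = 84.2 − 46 = 38.2 mm
δ = F/k = 889/21.522 = 41.307 mm
δ ≥ δ_solid → spring goes solid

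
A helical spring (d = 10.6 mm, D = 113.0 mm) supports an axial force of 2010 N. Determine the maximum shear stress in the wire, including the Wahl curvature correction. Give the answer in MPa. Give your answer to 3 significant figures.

Spring index C = D/d = 113.0/10.6 = 10.6604
K_W = (4C−1)/(4C−4) + 0.615/C = 41.642/38.642 + 0.0577 = 1.1353
τ₀ = 8FD/(πd³) = 8·2010·113.0/(π·10.6³) = 1.81704e+06/3741.7 = 485.62 MPa
τ_max = K·τ₀ = 1.1353 × 485.62 = 551.34 MPa

551 MPa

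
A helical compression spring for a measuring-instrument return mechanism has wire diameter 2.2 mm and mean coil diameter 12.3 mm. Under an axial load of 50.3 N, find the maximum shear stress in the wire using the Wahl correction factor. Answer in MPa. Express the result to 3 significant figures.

Spring index C = D/d = 12.3/2.2 = 5.5909
K_W = (4C−1)/(4C−4) + 0.615/C = 21.364/18.364 + 0.1100 = 1.2734
τ₀ = 8FD/(πd³) = 8·50.3·12.3/(π·2.2³) = 4949.52/33.452 = 147.96 MPa
τ_max = K·τ₀ = 1.2734 × 147.96 = 188.41 MPa

188 MPa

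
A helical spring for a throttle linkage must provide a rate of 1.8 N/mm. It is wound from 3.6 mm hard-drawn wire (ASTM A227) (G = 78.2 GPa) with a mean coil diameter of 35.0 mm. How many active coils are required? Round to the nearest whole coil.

N_a = Gd⁴/(8D³k) = (78.2×10³ × 3.6⁴)/(8 × 35.0³ × 1.8)
    = 1.31346e+07 / 617400 = 21.27 → 21 coils

21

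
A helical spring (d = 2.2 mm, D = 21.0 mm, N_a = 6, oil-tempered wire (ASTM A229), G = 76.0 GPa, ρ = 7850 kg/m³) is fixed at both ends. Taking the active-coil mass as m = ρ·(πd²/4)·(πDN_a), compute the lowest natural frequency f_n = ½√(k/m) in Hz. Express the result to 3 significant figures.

k = Gd⁴/(8D³N_a) = (76.0×10³)(2.2⁴)/(8·21.0³·6) = 4.005 N/mm = 4005 N/m
Wire length L = πDN_a = π·21.0·6 = 395.84 mm
m = ρ·(πd²/4)·L = 7850 × 3.8013×10⁻⁶ m² × 0.39584 m = 0.011812 kg
f_n = ½√(k/m) = 0.5·√(4005/0.011812) = 0.5·√(3.3906e+05) = 291.15 Hz

291 Hz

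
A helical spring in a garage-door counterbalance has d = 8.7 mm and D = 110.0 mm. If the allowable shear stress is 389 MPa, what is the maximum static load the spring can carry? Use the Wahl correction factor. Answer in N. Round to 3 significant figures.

C = D/d = 110.0/8.7 = 12.6437
K_W = (4C−1)/(4C−4) + 0.615/C = 49.575/46.575 + 0.0486 = 1.1131
τ_max = K·8FD/(πd³) → F_max = τ_allow·πd³/(8DK)
F_max = 389·π·8.7³/(8·110.0·1.1131) = 8.0474e+05/979.49 = 821.6 N

822 N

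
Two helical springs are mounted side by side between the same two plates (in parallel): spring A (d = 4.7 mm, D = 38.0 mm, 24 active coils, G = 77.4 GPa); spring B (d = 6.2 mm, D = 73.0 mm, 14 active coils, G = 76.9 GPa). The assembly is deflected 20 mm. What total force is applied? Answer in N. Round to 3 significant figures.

k_A = Gd⁴/(8D³N_a) = (77.4×10³)(4.7⁴)/(8·38.0³·24) = 3.5849 N/mm
k_B = Gd⁴/(8D³N_a) = (76.9×10³)(6.2⁴)/(8·73.0³·14) = 2.608 N/mm
Parallel: k_eq = 3.5849 + 2.608 = 6.1929 N/mm
F = k_eq·δ = 6.1929·20 = 123.86 N

124 N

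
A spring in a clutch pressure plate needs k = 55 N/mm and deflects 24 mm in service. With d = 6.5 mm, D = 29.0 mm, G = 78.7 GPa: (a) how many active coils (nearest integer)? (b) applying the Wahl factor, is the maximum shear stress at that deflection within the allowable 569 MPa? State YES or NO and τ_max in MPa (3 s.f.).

(a) 13 coils; (b) YES, τ_max = 484 MPa

N_a = Gd⁴/(8D³k) = (78.7×10³)(6.5⁴)/(8·29.0³·55) = 13.09 → N_a = 13
Actual rate k = Gd⁴/(8D³·13) = 55.386 N/mm
Working load F = kδ = 55.386·24 = 1329.3 N
C = 29.0/6.5 = 4.4615; K_W = (4C−1)/(4C−4)+0.615/C = 1.3545
τ_max = K_W·8FD/(πd³) = 1.3545·357.45 = 484.16 MPa
τ_max ≤ 569 MPa → acceptable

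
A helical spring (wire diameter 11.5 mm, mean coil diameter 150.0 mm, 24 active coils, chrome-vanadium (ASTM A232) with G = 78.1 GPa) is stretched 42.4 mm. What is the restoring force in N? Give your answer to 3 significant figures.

k = Gd⁴/(8D³N_a) = (78.1×10³)(11.5⁴)/(8·150.0³·24) = 2.108 N/mm
F = k·δ = 2.108 × 42.4 = 89.379 N

89.4 N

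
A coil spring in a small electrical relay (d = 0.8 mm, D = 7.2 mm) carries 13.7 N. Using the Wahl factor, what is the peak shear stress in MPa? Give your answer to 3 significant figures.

570 MPa

Spring index C = D/d = 7.2/0.8 = 9.0000
K_W = (4C−1)/(4C−4) + 0.615/C = 35.000/32.000 + 0.0683 = 1.1621
τ₀ = 8FD/(πd³) = 8·13.7·7.2/(π·0.8³) = 789.12/1.6085 = 490.6 MPa
τ_max = K·τ₀ = 1.1621 × 490.6 = 570.11 MPa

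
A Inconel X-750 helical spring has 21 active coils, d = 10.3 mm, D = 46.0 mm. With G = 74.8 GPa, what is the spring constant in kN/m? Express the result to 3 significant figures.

51.5 kN/m

k = Gd⁴/(8D³N_a) = (74.8×10³ × 10.3⁴) / (8 × 46.0³ × 21)
  = 8.41881e+08 / 1.63524e+07 = 51.483 N/mm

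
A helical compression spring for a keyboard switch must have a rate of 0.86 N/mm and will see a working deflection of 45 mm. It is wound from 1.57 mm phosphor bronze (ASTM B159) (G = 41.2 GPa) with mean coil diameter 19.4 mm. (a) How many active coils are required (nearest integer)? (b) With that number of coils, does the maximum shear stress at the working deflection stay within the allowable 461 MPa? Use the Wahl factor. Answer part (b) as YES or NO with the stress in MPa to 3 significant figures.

(a) 5 coils; (b) NO, τ_max = 549 MPa

N_a = Gd⁴/(8D³k) = (41.2×10³)(1.57⁴)/(8·19.4³·0.86) = 4.983 → N_a = 5
Actual rate k = Gd⁴/(8D³·5) = 0.8571 N/mm
Working load F = kδ = 0.8571·45 = 38.569 N
C = 19.4/1.57 = 12.3567; K_W = (4C−1)/(4C−4)+0.615/C = 1.1158
τ_max = K_W·8FD/(πd³) = 1.1158·492.36 = 549.38 MPa
τ_max > 461 MPa → exceeds allowable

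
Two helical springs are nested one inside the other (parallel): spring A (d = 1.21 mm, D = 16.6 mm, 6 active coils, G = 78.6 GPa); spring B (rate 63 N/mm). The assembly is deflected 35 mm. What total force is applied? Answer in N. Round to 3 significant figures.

2230 N

k_A = Gd⁴/(8D³N_a) = (78.6×10³)(1.21⁴)/(8·16.6³·6) = 0.76736 N/mm
Parallel: k_eq = 0.76736 + 63 = 63.767 N/mm
F = k_eq·δ = 63.767·35 = 2231.9 N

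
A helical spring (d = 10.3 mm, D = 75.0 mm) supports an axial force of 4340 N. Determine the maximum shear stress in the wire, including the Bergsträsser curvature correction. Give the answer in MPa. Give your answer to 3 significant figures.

Spring index C = D/d = 75.0/10.3 = 7.2816
K_B = (4C+2)/(4C−3) = 31.126/26.126 = 1.1914
τ₀ = 8FD/(πd³) = 8·4340·75.0/(π·10.3³) = 2.604e+06/3432.9 = 758.54 MPa
τ_max = K·τ₀ = 1.1914 × 758.54 = 903.71 MPa

904 MPa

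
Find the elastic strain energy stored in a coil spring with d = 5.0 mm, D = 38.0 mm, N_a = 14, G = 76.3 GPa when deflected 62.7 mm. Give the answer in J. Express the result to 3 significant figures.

15.3 J

k = Gd⁴/(8D³N_a) = (76.3×10³)(5.0⁴)/(8·38.0³·14) = 7.7595 N/mm
U = ½kδ² = 0.5 × 7.7595 × 62.7² = 15252 N·mm = 15.252 J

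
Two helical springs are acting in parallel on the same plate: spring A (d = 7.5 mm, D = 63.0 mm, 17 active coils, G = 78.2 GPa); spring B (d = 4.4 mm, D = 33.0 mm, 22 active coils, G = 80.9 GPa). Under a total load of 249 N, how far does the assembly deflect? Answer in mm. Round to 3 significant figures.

20.6 mm

k_A = Gd⁴/(8D³N_a) = (78.2×10³)(7.5⁴)/(8·63.0³·17) = 7.276 N/mm
k_B = Gd⁴/(8D³N_a) = (80.9×10³)(4.4⁴)/(8·33.0³·22) = 4.7941 N/mm
Parallel: k_eq = 7.276 + 4.7941 = 12.07 N/mm
δ = F/k_eq = 249/12.07 = 20.63 mm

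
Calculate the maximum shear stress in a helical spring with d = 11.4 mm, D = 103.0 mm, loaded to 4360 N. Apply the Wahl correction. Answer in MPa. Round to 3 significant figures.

Spring index C = D/d = 103.0/11.4 = 9.0351
K_W = (4C−1)/(4C−4) + 0.615/C = 35.140/32.140 + 0.0681 = 1.1614
τ₀ = 8FD/(πd³) = 8·4360·103.0/(π·11.4³) = 3.59264e+06/4654.4 = 771.88 MPa
τ_max = K·τ₀ = 1.1614 × 771.88 = 896.47 MPa

896 MPa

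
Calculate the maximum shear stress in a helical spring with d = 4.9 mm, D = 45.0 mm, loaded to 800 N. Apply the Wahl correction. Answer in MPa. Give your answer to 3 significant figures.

903 MPa

Spring index C = D/d = 45.0/4.9 = 9.1837
K_W = (4C−1)/(4C−4) + 0.615/C = 35.735/32.735 + 0.0670 = 1.1586
τ₀ = 8FD/(πd³) = 8·800·45.0/(π·4.9³) = 288000/369.61 = 779.21 MPa
τ_max = K·τ₀ = 1.1586 × 779.21 = 902.8 MPa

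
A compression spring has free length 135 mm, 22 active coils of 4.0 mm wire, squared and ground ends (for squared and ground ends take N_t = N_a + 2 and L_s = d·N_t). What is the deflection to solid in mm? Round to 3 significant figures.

39.0 mm

N_t = 24; L_s = 4.0·24 = 96 mm
δ_solid = L₀ − L_s = 135 − 96 = 39 mm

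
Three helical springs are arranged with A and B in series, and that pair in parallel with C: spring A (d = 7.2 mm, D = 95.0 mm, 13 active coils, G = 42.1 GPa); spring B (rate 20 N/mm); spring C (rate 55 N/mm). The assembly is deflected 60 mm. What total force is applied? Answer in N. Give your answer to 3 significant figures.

3370 N

k_A = Gd⁴/(8D³N_a) = (42.1×10³)(7.2⁴)/(8·95.0³·13) = 1.2688 N/mm
Springs A,B series: k_AB = 1/(1/1.2688+1/20) = 1.1931 N/mm; parallel with C: k_eq = 1.1931+55 = 56.193 N/mm
F = k_eq·δ = 56.193·60 = 3371.6 N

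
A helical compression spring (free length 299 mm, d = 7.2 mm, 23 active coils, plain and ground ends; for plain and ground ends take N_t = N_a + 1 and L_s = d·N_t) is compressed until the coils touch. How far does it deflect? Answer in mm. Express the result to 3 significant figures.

126 mm

N_t = 24; L_s = 7.2·24 = 172.8 mm
δ_solid = L₀ − L_s = 299 − 172.8 = 126.2 mm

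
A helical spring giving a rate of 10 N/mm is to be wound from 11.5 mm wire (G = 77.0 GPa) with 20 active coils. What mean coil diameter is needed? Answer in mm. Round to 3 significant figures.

D = (Gd⁴/(8N_a·k))^(1/3) = (77.0×10³·11.5⁴/(8·20·10))^(1/3)
  = (841709)^(1/3) = 94.4178 mm

94.4 mm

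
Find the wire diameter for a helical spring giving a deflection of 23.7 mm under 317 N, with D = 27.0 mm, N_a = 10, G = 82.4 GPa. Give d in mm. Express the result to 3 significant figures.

4.00 mm

Required rate k = F/δ = 317/23.7 = 13.376 N/mm
d = (8D³N_a·k / G)^(1/4) = (8·27.0³·10·13.376 / (82.4×10³))^0.25
  = (255.6)^0.25 = 3.9984 mm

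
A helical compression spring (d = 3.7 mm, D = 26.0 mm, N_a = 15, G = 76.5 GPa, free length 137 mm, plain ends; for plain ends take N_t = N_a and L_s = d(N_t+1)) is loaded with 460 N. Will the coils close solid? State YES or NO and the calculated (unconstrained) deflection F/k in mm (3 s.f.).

NO, δ = 67.7 mm

k = Gd⁴/(8D³N_a) = (76.5×10³)(3.7⁴)/(8·26.0³·15) = 6.7978 N/mm
N_t = 15; L_s = 3.7·16 = 59.2 mm; δ_solid = L₀ − L_s = 137 − 59.2 = 77.8 mm
δ = F/k = 460/6.7978 = 67.669 mm
δ < δ_solid → spring does not go solid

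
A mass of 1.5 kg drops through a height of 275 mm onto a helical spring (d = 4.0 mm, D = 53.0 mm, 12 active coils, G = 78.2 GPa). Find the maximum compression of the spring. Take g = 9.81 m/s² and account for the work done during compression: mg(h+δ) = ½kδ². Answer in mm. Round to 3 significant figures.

87.2 mm

k = Gd⁴/(8D³N_a) = (78.2×10³)(4.0⁴)/(8·53.0³·12) = 1.4007 N/mm
W = mg = 1.5 × 9.81 = 14.715 N
½kδ² − Wδ − Wh = 0 → δ = (W + √(W² + 2kWh))/k
δ = (14.715 + √(216.53 + 11336.3))/1.4007 = (14.715 + 107.48)/1.4007 = 87.241 mm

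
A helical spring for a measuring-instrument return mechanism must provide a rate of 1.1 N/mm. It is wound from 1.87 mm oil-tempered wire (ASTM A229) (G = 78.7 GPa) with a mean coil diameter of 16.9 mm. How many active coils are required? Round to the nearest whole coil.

N_a = Gd⁴/(8D³k) = (78.7×10³ × 1.87⁴)/(8 × 16.9³ × 1.1)
    = 962368 / 42475.9 = 22.66 → 23 coils

23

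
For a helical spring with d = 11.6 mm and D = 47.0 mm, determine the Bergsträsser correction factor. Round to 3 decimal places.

C = D/d = 47.0/11.6 = 4.0517
K_B = (4C+2)/(4C−3) = 18.207/13.207 = 1.3786

1.379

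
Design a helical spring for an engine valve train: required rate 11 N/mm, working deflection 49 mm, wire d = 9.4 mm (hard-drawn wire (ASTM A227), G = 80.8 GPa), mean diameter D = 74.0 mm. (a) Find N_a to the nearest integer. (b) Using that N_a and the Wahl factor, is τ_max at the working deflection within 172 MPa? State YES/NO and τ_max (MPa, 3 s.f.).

N_a = Gd⁴/(8D³k) = (80.8×10³)(9.4⁴)/(8·74.0³·11) = 17.69 → N_a = 18
Actual rate k = Gd⁴/(8D³·18) = 10.811 N/mm
Working load F = kδ = 10.811·49 = 529.74 N
C = 74.0/9.4 = 7.8723; K_W = (4C−1)/(4C−4)+0.615/C = 1.1873
τ_max = K_W·8FD/(πd³) = 1.1873·120.18 = 142.69 MPa
τ_max ≤ 172 MPa → acceptable

(a) 18 coils; (b) YES, τ_max = 143 MPa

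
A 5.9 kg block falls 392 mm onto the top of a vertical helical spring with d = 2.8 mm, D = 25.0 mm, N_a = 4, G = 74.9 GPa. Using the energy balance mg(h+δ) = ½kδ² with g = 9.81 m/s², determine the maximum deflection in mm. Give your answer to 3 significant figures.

k = Gd⁴/(8D³N_a) = (74.9×10³)(2.8⁴)/(8·25.0³·4) = 9.2075 N/mm
W = mg = 5.9 × 9.81 = 57.879 N
½kδ² − Wδ − Wh = 0 → δ = (W + √(W² + 2kWh))/k
δ = (57.879 + √(3350 + 417812))/9.2075 = (57.879 + 648.97)/9.2075 = 76.768 mm

76.8 mm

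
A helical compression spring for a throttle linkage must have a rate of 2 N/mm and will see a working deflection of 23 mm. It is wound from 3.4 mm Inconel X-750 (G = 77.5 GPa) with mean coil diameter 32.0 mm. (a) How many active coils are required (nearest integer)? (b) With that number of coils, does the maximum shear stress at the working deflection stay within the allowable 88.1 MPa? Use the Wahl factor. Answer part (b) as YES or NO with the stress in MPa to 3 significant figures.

(a) 20 coils; (b) NO, τ_max = 109 MPa

N_a = Gd⁴/(8D³k) = (77.5×10³)(3.4⁴)/(8·32.0³·2) = 19.75 → N_a = 20
Actual rate k = Gd⁴/(8D³·20) = 1.9754 N/mm
Working load F = kδ = 1.9754·23 = 45.433 N
C = 32.0/3.4 = 9.4118; K_W = (4C−1)/(4C−4)+0.615/C = 1.1545
τ_max = K_W·8FD/(πd³) = 1.1545·94.195 = 108.75 MPa
τ_max > 88.1 MPa → exceeds allowable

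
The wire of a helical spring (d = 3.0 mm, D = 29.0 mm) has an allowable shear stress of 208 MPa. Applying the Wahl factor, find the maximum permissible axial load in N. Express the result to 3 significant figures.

66.1 N

C = D/d = 29.0/3.0 = 9.6667
K_W = (4C−1)/(4C−4) + 0.615/C = 37.667/34.667 + 0.0636 = 1.1502
τ_max = K·8FD/(πd³) → F_max = τ_allow·πd³/(8DK)
F_max = 208·π·3.0³/(8·29.0·1.1502) = 17643/266.84 = 66.12 N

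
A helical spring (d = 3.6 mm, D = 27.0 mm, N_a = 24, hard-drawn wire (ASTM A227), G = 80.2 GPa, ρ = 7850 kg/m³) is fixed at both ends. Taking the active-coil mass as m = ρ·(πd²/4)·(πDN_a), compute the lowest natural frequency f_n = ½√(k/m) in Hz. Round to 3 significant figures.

74.0 Hz

k = Gd⁴/(8D³N_a) = (80.2×10³)(3.6⁴)/(8·27.0³·24) = 3.5644 N/mm = 3564.4 N/m
Wire length L = πDN_a = π·27.0·24 = 2035.8 mm
m = ρ·(πd²/4)·L = 7850 × 10.179×10⁻⁶ m² × 2.0358 m = 0.16266 kg
f_n = ½√(k/m) = 0.5·√(3564.4/0.16266) = 0.5·√(21913) = 74.015 Hz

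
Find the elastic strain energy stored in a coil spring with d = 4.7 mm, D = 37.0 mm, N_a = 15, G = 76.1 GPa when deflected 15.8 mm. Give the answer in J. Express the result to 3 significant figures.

k = Gd⁴/(8D³N_a) = (76.1×10³)(4.7⁴)/(8·37.0³·15) = 6.1093 N/mm
U = ½kδ² = 0.5 × 6.1093 × 15.8² = 762.56 N·mm = 0.76256 J

0.763 J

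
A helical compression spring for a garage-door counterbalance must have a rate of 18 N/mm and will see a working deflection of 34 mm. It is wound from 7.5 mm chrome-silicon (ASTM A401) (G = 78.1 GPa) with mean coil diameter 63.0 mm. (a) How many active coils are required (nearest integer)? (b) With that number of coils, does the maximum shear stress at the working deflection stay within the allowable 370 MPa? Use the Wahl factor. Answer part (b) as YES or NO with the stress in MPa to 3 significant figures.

(a) 7 coils; (b) YES, τ_max = 268 MPa

N_a = Gd⁴/(8D³k) = (78.1×10³)(7.5⁴)/(8·63.0³·18) = 6.863 → N_a = 7
Actual rate k = Gd⁴/(8D³·7) = 17.648 N/mm
Working load F = kδ = 17.648·34 = 600.02 N
C = 63.0/7.5 = 8.4000; K_W = (4C−1)/(4C−4)+0.615/C = 1.1746
τ_max = K_W·8FD/(πd³) = 1.1746·228.17 = 268 MPa
τ_max ≤ 370 MPa → acceptable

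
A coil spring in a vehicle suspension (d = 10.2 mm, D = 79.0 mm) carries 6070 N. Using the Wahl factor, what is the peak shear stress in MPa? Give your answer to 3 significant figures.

1370 MPa

Spring index C = D/d = 79.0/10.2 = 7.7451
K_W = (4C−1)/(4C−4) + 0.615/C = 29.980/26.980 + 0.0794 = 1.1906
τ₀ = 8FD/(πd³) = 8·6070·79.0/(π·10.2³) = 3.83624e+06/3333.9 = 1150.7 MPa
τ_max = K·τ₀ = 1.1906 × 1150.7 = 1370 MPa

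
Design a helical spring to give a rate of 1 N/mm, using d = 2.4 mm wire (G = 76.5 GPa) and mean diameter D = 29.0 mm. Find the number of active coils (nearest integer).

N_a = Gd⁴/(8D³k) = (76.5×10³ × 2.4⁴)/(8 × 29.0³ × 1)
    = 2.53809e+06 / 195112 = 13.01 → 13 coils

13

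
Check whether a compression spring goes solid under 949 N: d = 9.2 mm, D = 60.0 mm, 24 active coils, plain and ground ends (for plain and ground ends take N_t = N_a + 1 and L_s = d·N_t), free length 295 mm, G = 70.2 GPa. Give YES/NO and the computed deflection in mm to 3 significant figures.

YES, δ = 78.3 mm

k = Gd⁴/(8D³N_a) = (70.2×10³)(9.2⁴)/(8·60.0³·24) = 12.126 N/mm
N_t = 25; L_s = 9.2·25 = 230 mm; δ_solid = L₀ − L_s = 295 − 230 = 65 mm
δ = F/k = 949/12.126 = 78.259 mm
δ ≥ δ_solid → spring goes solid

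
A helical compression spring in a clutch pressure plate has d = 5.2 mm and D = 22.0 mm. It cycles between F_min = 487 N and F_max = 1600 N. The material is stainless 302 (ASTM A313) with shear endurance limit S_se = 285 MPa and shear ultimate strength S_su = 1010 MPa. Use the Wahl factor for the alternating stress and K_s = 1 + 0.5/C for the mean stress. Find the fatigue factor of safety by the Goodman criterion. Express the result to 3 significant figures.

0.653

C = D/d = 22.0/5.2 = 4.2308; K_W = (4C−1)/(4C−4)+0.615/C = 1.3775; K_s = 1+0.5/C = 1.1182
F_a = (F_max−F_min)/2 = 556.5 N; F_m = (F_max+F_min)/2 = 1043.5 N
τ_a = K_W·8F_aD/(πd³) = 1.3775 × 221.73 = 305.43 MPa
τ_m = K_s·8F_mD/(πd³) = 1.1182 × 415.76 = 464.9 MPa
Goodman: 1/n_f = τ_a/S_se + τ_m/S_su = 305.43/285 + 464.9/1010 = 1.07168 + 0.46030 = 1.532
n_f = 1/1.532 = 0.6528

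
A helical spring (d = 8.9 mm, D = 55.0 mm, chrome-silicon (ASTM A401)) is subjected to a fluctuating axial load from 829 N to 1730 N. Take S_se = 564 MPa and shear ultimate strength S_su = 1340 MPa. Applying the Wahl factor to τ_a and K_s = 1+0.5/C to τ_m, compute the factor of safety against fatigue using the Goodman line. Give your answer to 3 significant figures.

2.48

C = D/d = 55.0/8.9 = 6.1798; K_W = (4C−1)/(4C−4)+0.615/C = 1.2443; K_s = 1+0.5/C = 1.0809
F_a = (F_max−F_min)/2 = 450.5 N; F_m = (F_max+F_min)/2 = 1279.5 N
τ_a = K_W·8F_aD/(πd³) = 1.2443 × 89.501 = 111.37 MPa
τ_m = K_s·8F_mD/(πd³) = 1.0809 × 254.2 = 274.77 MPa
Goodman: 1/n_f = τ_a/S_se + τ_m/S_su = 111.37/564 + 274.77/1340 = 0.19746 + 0.20505 = 0.40251
n_f = 1/0.40251 = 2.484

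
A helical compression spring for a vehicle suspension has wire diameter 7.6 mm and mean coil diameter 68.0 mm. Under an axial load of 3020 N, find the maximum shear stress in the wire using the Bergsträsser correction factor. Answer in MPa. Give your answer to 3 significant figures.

Spring index C = D/d = 68.0/7.6 = 8.9474
K_B = (4C+2)/(4C−3) = 37.789/32.789 = 1.1525
τ₀ = 8FD/(πd³) = 8·3020·68.0/(π·7.6³) = 1.64288e+06/1379.1 = 1191.3 MPa
τ_max = K·τ₀ = 1.1525 × 1191.3 = 1372.9 MPa

1370 MPa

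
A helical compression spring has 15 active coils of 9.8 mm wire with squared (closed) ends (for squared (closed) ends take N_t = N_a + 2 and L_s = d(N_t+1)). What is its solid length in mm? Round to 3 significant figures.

squared (closed) ends: N_t = N_a + 2 = 15 + 2 = 17
L_s = d·(N_t+1) = 9.8 × 18 = 176.4 mm

176 mm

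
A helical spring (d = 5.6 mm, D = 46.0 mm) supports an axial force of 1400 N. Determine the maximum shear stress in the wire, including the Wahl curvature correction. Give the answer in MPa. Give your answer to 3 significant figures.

Spring index C = D/d = 46.0/5.6 = 8.2143
K_W = (4C−1)/(4C−4) + 0.615/C = 31.857/28.857 + 0.0749 = 1.1788
τ₀ = 8FD/(πd³) = 8·1400·46.0/(π·5.6³) = 515200/551.71 = 933.82 MPa
τ_max = K·τ₀ = 1.1788 × 933.82 = 1100.8 MPa

1100 MPa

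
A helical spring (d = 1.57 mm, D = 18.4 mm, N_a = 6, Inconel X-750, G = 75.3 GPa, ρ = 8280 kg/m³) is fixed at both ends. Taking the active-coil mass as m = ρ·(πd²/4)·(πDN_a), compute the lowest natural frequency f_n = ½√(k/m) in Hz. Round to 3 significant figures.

262 Hz

k = Gd⁴/(8D³N_a) = (75.3×10³)(1.57⁴)/(8·18.4³·6) = 1.53 N/mm = 1530 N/m
Wire length L = πDN_a = π·18.4·6 = 346.83 mm
m = ρ·(πd²/4)·L = 8280 × 1.9359×10⁻⁶ m² × 0.34683 m = 0.0055595 kg
f_n = ½√(k/m) = 0.5·√(1530/0.0055595) = 0.5·√(2.7521e+05) = 262.3 Hz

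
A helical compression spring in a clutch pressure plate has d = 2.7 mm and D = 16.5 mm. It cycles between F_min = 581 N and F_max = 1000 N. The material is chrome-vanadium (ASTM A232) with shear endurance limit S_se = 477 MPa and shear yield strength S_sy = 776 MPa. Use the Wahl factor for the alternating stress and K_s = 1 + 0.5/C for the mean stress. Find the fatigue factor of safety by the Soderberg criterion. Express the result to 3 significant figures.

0.284

C = D/d = 16.5/2.7 = 6.1111; K_W = (4C−1)/(4C−4)+0.615/C = 1.2474; K_s = 1+0.5/C = 1.0818
F_a = (F_max−F_min)/2 = 209.5 N; F_m = (F_max+F_min)/2 = 790.5 N
τ_a = K_W·8F_aD/(πd³) = 1.2474 × 447.22 = 557.85 MPa
τ_m = K_s·8F_mD/(πd³) = 1.0818 × 1687.5 = 1825.5 MPa
Soderberg: 1/n_f = τ_a/S_se + τ_m/S_sy = 557.85/477 + 1825.5/776 = 1.16949 + 2.35249 = 3.522
n_f = 1/3.522 = 0.2839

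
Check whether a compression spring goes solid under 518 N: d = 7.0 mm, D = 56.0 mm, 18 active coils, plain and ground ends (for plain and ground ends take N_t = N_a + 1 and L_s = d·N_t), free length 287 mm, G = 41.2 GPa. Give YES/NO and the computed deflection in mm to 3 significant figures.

k = Gd⁴/(8D³N_a) = (41.2×10³)(7.0⁴)/(8·56.0³·18) = 3.9117 N/mm
N_t = 19; L_s = 7.0·19 = 133 mm; δ_solid = L₀ − L_s = 287 − 133 = 154 mm
δ = F/k = 518/3.9117 = 132.42 mm
δ < δ_solid → spring does not go solid

NO, δ = 132 mm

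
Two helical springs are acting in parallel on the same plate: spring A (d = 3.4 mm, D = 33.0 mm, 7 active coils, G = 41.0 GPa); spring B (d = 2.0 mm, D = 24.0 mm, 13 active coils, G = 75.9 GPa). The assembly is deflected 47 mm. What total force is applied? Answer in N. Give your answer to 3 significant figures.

168 N

k_A = Gd⁴/(8D³N_a) = (41.0×10³)(3.4⁴)/(8·33.0³·7) = 2.7225 N/mm
k_B = Gd⁴/(8D³N_a) = (75.9×10³)(2.0⁴)/(8·24.0³·13) = 0.84468 N/mm
Parallel: k_eq = 2.7225 + 0.84468 = 3.5672 N/mm
F = k_eq·δ = 3.5672·47 = 167.66 N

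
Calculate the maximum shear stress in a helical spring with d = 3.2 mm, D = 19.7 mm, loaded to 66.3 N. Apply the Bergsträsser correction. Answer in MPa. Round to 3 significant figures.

125 MPa

Spring index C = D/d = 19.7/3.2 = 6.1562
K_B = (4C+2)/(4C−3) = 26.625/21.625 = 1.2312
τ₀ = 8FD/(πd³) = 8·66.3·19.7/(π·3.2³) = 10448.9/102.94 = 101.5 MPa
τ_max = K·τ₀ = 1.2312 × 101.5 = 124.97 MPa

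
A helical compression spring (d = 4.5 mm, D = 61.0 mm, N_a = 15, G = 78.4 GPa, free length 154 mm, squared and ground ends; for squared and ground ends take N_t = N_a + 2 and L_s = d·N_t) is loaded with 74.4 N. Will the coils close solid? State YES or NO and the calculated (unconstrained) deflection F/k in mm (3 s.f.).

NO, δ = 63.0 mm

k = Gd⁴/(8D³N_a) = (78.4×10³)(4.5⁴)/(8·61.0³·15) = 1.1803 N/mm
N_t = 17; L_s = 4.5·17 = 76.5 mm; δ_solid = L₀ − L_s = 154 − 76.5 = 77.5 mm
δ = F/k = 74.4/1.1803 = 63.034 mm
δ < δ_solid → spring does not go solid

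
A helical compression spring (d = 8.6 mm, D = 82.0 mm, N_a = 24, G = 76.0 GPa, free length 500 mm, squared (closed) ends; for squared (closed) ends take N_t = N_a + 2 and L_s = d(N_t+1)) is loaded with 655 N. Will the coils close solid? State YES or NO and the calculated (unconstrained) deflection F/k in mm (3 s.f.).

NO, δ = 167 mm

k = Gd⁴/(8D³N_a) = (76.0×10³)(8.6⁴)/(8·82.0³·24) = 3.927 N/mm
N_t = 26; L_s = 8.6·27 = 232.2 mm; δ_solid = L₀ − L_s = 500 − 232.2 = 267.8 mm
δ = F/k = 655/3.927 = 166.79 mm
δ < δ_solid → spring does not go solid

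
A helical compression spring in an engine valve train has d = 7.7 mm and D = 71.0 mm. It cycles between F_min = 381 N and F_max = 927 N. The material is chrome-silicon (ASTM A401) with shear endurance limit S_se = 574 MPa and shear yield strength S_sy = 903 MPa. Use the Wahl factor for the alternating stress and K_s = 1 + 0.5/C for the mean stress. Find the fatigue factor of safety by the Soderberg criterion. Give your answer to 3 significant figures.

1.92

C = D/d = 71.0/7.7 = 9.2208; K_W = (4C−1)/(4C−4)+0.615/C = 1.1579; K_s = 1+0.5/C = 1.0542
F_a = (F_max−F_min)/2 = 273 N; F_m = (F_max+F_min)/2 = 654 N
τ_a = K_W·8F_aD/(πd³) = 1.1579 × 108.12 = 125.19 MPa
τ_m = K_s·8F_mD/(πd³) = 1.0542 × 259 = 273.05 MPa
Soderberg: 1/n_f = τ_a/S_se + τ_m/S_sy = 125.19/574 + 273.05/903 = 0.21810 + 0.30238 = 0.52048
n_f = 1/0.52048 = 1.921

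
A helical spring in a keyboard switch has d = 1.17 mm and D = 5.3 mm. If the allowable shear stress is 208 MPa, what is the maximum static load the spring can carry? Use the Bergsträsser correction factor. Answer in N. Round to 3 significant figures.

18.5 N

C = D/d = 5.3/1.17 = 4.5299
K_B = (4C+2)/(4C−3) = 20.120/15.120 = 1.3307
τ_max = K·8FD/(πd³) → F_max = τ_allow·πd³/(8DK)
F_max = 208·π·1.17³/(8·5.3·1.3307) = 1046.6/56.421 = 18.549 N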